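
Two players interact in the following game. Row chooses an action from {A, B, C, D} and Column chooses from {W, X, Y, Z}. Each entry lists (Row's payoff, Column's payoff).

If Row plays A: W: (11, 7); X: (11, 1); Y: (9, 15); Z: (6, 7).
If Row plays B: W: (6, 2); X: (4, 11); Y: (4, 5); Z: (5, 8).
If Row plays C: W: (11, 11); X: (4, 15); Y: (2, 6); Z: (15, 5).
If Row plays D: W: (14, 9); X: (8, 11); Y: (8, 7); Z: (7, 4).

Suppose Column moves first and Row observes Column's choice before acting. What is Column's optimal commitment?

Y

Backward induction with Column moving first.
- W: BR = D, leader payoff 9.
- X: BR = A, leader payoff 1.
- Y: BR = A, leader payoff 15.
- Z: BR = C, leader payoff 5.
Maximizing over 9, 1, 15, 5, Column chooses Y. Subgame-perfect outcome: (A, Y) with payoffs (9, 15).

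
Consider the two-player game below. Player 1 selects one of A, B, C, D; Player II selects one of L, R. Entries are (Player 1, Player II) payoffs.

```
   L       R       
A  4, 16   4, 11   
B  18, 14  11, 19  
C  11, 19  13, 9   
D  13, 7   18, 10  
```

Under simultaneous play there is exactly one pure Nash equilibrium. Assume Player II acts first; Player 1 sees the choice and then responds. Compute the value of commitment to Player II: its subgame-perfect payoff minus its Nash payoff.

4

Backward induction with Player II moving first.
- L: Player 1 compares 4, 18, 11, 13 and picks B; Player II would get 14.
- R: Player 1 compares 4, 11, 13, 18 and picks D; Player II would get 10.
Maximizing over 14, 10, Player II chooses L. Subgame-perfect outcome: (B, L) with payoffs (18, 14).
Now find the simultaneous Nash equilibrium.
Player 1's best replies: L→B; R→D.
Player II's best replies: A→L; B→R; C→L; D→R.
Only (D, R) has each player best-responding; Nash payoffs (18, 10).
Player II's commitment gain: 14 − 10 = 4.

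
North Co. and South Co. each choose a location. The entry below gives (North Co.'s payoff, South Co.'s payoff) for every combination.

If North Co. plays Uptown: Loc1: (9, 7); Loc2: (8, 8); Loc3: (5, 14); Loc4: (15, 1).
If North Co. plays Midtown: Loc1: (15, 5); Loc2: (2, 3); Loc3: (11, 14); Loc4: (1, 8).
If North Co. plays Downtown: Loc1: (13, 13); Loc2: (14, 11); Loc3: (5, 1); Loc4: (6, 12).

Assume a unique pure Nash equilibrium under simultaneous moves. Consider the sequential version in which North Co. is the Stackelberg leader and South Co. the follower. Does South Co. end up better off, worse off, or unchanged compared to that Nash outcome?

worse off

Solve by backward induction (North Co. leads).
- Uptown: BR = Loc3, leader payoff 5.
- Midtown: BR = Loc3, leader payoff 11.
- Downtown: BR = Loc1, leader payoff 13.
North Co.'s induced payoffs are 5, 11, 13, so North Co. commits to Downtown. Subgame-perfect outcome: (Downtown, Loc1) with payoffs (13, 13).
Under simultaneous play:
North Co.'s best replies: Loc1→Midtown; Loc2→Downtown; Loc3→Midtown; Loc4→Uptown.
South Co.'s best replies: Uptown→Loc3; Midtown→Loc3; Downtown→Loc1.
Only (Midtown, Loc3) has each player best-responding; Nash payoffs (11, 14).
South Co. earns 13 sequentially versus 14 at the Nash outcome: worse off.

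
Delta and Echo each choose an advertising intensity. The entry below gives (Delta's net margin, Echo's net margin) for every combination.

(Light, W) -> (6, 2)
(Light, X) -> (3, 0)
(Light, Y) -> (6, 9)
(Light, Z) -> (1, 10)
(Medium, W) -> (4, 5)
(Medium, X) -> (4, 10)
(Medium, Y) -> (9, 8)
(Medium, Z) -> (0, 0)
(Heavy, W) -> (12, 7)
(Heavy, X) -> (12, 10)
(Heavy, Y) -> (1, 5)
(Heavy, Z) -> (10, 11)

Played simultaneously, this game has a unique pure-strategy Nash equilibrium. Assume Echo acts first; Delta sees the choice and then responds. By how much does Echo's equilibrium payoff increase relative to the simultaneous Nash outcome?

0

Backward induction with Echo moving first.
- W: BR = Heavy, leader payoff 7.
- X: BR = Heavy, leader payoff 10.
- Y: BR = Medium, leader payoff 8.
- Z: BR = Heavy, leader payoff 11.
Maximizing over 7, 10, 8, 11, Echo chooses Z. Subgame-perfect outcome: (Heavy, Z) with payoffs (10, 11).
Now find the simultaneous Nash equilibrium.
Delta's best replies: W→Heavy; X→Heavy; Y→Medium; Z→Heavy.
Echo's best replies: Light→Z; Medium→X; Heavy→Z.
Only (Heavy, Z) has each player best-responding; Nash payoffs (10, 11).
Echo's commitment gain: 11 − 11 = 0.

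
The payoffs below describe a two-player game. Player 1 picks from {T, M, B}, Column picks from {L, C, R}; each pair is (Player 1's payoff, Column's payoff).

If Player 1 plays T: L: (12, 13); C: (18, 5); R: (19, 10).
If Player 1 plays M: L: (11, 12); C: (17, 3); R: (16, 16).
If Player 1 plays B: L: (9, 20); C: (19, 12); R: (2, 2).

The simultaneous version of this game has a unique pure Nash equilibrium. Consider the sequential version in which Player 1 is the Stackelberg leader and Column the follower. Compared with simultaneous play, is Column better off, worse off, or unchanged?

Work backward from Column's decision.
- T: BR = L, leader payoff 12.
- M: BR = R, leader payoff 16.
- B: BR = L, leader payoff 9.
Player 1's induced payoffs are 12, 16, 9, so Player 1 commits to M. Subgame-perfect outcome: (M, R) with payoffs (16, 16).
Now find the simultaneous Nash equilibrium.
Player 1's best replies: L→T; C→B; R→T.
Column's best replies: T→L; M→R; B→L.
The unique mutual best reply is (T, L), giving (12, 13).
Column earns 16 sequentially versus 13 at the Nash outcome: better off.

better off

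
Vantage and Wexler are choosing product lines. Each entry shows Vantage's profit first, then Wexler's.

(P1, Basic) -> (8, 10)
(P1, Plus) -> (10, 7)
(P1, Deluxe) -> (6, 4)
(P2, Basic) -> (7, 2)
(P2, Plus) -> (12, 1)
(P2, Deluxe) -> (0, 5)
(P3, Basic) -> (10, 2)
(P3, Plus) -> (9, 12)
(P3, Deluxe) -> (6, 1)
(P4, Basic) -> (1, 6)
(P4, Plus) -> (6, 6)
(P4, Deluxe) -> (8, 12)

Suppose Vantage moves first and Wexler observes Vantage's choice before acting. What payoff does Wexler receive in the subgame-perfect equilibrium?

12

Solve by backward induction (Vantage leads).
- P1: BR = Basic, leader payoff 8.
- P2: BR = Deluxe, leader payoff 0.
- P3: BR = Plus, leader payoff 9.
- P4: BR = Deluxe, leader payoff 8.
Among 8, 0, 9, 8, the best is 9 at P3. Subgame-perfect outcome: (P3, Plus) with payoffs (9, 12).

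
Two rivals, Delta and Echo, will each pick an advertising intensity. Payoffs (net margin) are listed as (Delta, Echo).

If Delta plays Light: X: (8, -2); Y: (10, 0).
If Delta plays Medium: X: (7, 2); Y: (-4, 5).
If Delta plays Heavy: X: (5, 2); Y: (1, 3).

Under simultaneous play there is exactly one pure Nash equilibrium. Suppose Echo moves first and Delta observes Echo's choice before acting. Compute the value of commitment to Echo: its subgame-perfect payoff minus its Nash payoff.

Solve by backward induction (Echo leads).
- X → Delta plays Light (best of 8, 7, 5); Echo gets -2.
- Y → Delta plays Light (best of 10, -4, 1); Echo gets 0.
Maximizing over -2, 0, Echo chooses Y. Subgame-perfect outcome: (Light, Y) with payoffs (10, 0).
Now find the simultaneous Nash equilibrium.
Delta's best replies: X→Light; Y→Light.
Echo's best replies: Light→Y; Medium→Y; Heavy→Y.
The unique mutual best reply is (Light, Y), giving (10, 0).
Echo's commitment gain: 0 − 0 = 0.

0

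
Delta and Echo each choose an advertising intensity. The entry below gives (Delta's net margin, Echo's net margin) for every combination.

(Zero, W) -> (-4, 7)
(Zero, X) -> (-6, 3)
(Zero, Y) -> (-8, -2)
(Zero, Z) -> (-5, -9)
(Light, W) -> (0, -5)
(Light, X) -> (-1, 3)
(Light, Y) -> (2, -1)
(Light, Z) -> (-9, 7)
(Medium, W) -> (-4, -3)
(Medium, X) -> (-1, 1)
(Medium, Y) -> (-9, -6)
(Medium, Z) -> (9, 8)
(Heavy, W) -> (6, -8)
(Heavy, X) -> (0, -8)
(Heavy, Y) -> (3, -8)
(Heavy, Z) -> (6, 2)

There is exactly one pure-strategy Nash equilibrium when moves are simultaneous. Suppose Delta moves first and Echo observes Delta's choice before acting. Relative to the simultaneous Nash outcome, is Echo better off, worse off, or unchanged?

Echo best-responds to each possible Delta move:
- Zero: Echo compares 7, 3, -2, -9 and picks W; Delta would get -4.
- Light: Echo compares -5, 3, -1, 7 and picks Z; Delta would get -9.
- Medium: Echo compares -3, 1, -6, 8 and picks Z; Delta would get 9.
- Heavy: Echo compares -8, -8, -8, 2 and picks Z; Delta would get 6.
Among -4, -9, 9, 6, the best is 9 at Medium. Subgame-perfect outcome: (Medium, Z) with payoffs (9, 8).
Under simultaneous play:
Delta's best replies: W→Heavy; X→Heavy; Y→Heavy; Z→Medium.
Echo's best replies: Zero→W; Light→Z; Medium→Z; Heavy→Z.
The unique mutual best reply is (Medium, Z), giving (9, 8).
Echo earns 8 sequentially versus 8 at the Nash outcome: unchanged.

unchanged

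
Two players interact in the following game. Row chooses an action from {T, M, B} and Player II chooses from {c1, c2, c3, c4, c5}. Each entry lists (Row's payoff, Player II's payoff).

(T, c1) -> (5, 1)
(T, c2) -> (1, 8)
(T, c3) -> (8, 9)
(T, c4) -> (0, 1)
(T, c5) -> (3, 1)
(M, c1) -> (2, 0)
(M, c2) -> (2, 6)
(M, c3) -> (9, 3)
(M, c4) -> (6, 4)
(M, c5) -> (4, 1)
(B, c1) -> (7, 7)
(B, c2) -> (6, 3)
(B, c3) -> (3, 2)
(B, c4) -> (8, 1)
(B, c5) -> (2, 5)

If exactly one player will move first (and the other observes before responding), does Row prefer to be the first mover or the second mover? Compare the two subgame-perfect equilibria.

first

If Row leads: Player II's best replies are T→c3, M→c2, B→c1; Row's induced payoffs 8, 2, 7; outcome (T, c3), payoffs (8, 9).
If Player II leads: Row's best replies are c1→B, c2→B, c3→M, c4→B, c5→M; Player II's induced payoffs 7, 3, 3, 1, 1; outcome (B, c1), payoffs (7, 7).
Row gets 8 moving first and 7 moving second, so Row prefers to move first.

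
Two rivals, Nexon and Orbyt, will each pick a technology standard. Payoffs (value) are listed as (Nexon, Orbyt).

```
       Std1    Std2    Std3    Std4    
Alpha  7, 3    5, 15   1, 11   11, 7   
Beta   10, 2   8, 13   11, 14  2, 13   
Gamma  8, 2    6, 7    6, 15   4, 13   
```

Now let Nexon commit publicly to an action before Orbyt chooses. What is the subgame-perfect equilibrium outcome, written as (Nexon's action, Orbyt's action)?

(Beta, Std3)

Solve by backward induction (Nexon leads).
- Alpha → Orbyt plays Std2 (best of 3, 15, 11, 7); Nexon gets 5.
- Beta → Orbyt plays Std3 (best of 2, 13, 14, 13); Nexon gets 11.
- Gamma → Orbyt plays Std3 (best of 2, 7, 15, 13); Nexon gets 6.
Nexon's induced payoffs are 5, 11, 6, so Nexon commits to Beta. Subgame-perfect outcome: (Beta, Std3) with payoffs (11, 14).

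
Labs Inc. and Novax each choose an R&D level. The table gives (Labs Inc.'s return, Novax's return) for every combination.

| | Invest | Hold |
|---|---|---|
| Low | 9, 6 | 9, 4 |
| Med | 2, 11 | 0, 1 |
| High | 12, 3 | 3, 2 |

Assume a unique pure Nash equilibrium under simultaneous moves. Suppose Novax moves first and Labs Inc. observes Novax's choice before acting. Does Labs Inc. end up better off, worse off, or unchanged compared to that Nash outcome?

Work backward from Labs Inc.'s decision.
- Invest: Labs Inc. compares 9, 2, 12 and picks High; Novax would get 3.
- Hold: Labs Inc. compares 9, 0, 3 and picks Low; Novax would get 4.
Among 3, 4, the best is 4 at Hold. Subgame-perfect outcome: (Low, Hold) with payoffs (9, 4).
Under simultaneous play:
Labs Inc.'s best replies: Invest→High; Hold→Low.
Novax's best replies: Low→Invest; Med→Invest; High→Invest.
The unique mutual best reply is (High, Invest), giving (12, 3).
Labs Inc. earns 9 sequentially versus 12 at the Nash outcome: worse off.

worse off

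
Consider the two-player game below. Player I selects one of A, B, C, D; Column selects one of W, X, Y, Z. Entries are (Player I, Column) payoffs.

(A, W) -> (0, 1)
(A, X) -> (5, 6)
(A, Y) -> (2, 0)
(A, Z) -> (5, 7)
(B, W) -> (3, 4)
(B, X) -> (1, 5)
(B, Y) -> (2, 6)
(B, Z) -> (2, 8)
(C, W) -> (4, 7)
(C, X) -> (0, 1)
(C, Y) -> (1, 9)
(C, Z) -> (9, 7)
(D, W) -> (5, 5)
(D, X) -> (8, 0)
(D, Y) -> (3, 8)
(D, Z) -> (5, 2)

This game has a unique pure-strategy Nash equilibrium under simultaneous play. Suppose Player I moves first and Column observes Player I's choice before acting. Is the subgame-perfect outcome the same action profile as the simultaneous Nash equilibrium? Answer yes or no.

Solve by backward induction (Player I leads).
- A → Column plays Z (best of 1, 6, 0, 7); Player I gets 5.
- B → Column plays Z (best of 4, 5, 6, 8); Player I gets 2.
- C → Column plays Y (best of 7, 1, 9, 7); Player I gets 1.
- D → Column plays Y (best of 5, 0, 8, 2); Player I gets 3.
Among 5, 2, 1, 3, the best is 5 at A. Subgame-perfect outcome: (A, Z) with payoffs (5, 7).
Now find the simultaneous Nash equilibrium.
Player I's best replies: W→D; X→D; Y→D; Z→C.
Column's best replies: A→Z; B→Z; C→Y; D→Y.
Only (D, Y) has each player best-responding; Nash payoffs (3, 8).
Sequential outcome (A, Z) differs from the Nash profile (D, Y).

no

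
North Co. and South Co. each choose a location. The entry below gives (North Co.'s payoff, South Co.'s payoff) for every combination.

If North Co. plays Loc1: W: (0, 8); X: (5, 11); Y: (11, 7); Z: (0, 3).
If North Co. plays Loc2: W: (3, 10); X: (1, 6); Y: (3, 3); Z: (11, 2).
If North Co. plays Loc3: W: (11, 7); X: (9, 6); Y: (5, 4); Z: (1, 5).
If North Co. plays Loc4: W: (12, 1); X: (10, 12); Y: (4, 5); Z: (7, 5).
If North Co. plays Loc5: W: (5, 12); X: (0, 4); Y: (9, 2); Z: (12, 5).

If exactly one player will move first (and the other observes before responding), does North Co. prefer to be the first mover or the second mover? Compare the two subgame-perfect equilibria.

If North Co. leads: South Co.'s best replies are Loc1→X, Loc2→W, Loc3→W, Loc4→X, Loc5→W; North Co.'s induced payoffs 5, 3, 11, 10, 5; outcome (Loc3, W), payoffs (11, 7).
If South Co. leads: North Co.'s best replies are W→Loc4, X→Loc4, Y→Loc1, Z→Loc5; South Co.'s induced payoffs 1, 12, 7, 5; outcome (Loc4, X), payoffs (10, 12).
North Co. gets 11 moving first and 10 moving second, so North Co. prefers to move first.

first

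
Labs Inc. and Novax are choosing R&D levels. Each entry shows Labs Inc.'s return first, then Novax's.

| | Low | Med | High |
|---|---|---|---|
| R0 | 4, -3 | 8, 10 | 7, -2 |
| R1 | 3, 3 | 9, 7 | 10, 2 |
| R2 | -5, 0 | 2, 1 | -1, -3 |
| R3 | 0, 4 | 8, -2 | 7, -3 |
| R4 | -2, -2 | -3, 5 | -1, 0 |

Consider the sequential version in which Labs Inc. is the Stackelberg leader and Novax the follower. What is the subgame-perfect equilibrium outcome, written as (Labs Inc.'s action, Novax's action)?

(R1, Med)

Novax best-responds to each possible Labs Inc. move:
- R0 → Novax plays Med (best of -3, 10, -2); Labs Inc. gets 8.
- R1 → Novax plays Med (best of 3, 7, 2); Labs Inc. gets 9.
- R2 → Novax plays Med (best of 0, 1, -3); Labs Inc. gets 2.
- R3 → Novax plays Low (best of 4, -2, -3); Labs Inc. gets 0.
- R4 → Novax plays Med (best of -2, 5, 0); Labs Inc. gets -3.
Maximizing over 8, 9, 2, 0, -3, Labs Inc. chooses R1. Subgame-perfect outcome: (R1, Med) with payoffs (9, 7).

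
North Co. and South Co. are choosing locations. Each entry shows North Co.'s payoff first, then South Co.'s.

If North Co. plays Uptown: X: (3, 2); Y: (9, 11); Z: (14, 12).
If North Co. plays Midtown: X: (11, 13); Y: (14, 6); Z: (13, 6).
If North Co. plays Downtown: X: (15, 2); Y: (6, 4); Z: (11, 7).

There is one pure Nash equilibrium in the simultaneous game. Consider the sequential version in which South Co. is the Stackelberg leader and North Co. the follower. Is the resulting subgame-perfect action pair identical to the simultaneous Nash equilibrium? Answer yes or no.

yes

North Co. best-responds to each possible South Co. move:
- X: North Co. compares 3, 11, 15 and picks Downtown; South Co. would get 2.
- Y: North Co. compares 9, 14, 6 and picks Midtown; South Co. would get 6.
- Z: North Co. compares 14, 13, 11 and picks Uptown; South Co. would get 12.
Maximizing over 2, 6, 12, South Co. chooses Z. Subgame-perfect outcome: (Uptown, Z) with payoffs (14, 12).
For the simultaneous game, intersect best replies.
North Co.'s best replies: X→Downtown; Y→Midtown; Z→Uptown.
South Co.'s best replies: Uptown→Z; Midtown→X; Downtown→Z.
The unique mutual best reply is (Uptown, Z), giving (14, 12).
Sequential outcome (Uptown, Z) coincides with the Nash profile (Uptown, Z).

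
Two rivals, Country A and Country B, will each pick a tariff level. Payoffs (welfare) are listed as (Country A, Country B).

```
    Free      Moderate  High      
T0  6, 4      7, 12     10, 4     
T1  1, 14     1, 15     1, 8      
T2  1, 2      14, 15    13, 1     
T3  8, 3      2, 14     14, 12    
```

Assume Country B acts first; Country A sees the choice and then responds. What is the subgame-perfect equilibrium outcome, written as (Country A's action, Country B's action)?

(T2, Moderate)

Solve by backward induction (Country B leads).
- Free → Country A plays T3 (best of 6, 1, 1, 8); Country B gets 3.
- Moderate → Country A plays T2 (best of 7, 1, 14, 2); Country B gets 15.
- High → Country A plays T3 (best of 10, 1, 13, 14); Country B gets 12.
Country B's induced payoffs are 3, 15, 12, so Country B commits to Moderate. Subgame-perfect outcome: (T2, Moderate) with payoffs (14, 15).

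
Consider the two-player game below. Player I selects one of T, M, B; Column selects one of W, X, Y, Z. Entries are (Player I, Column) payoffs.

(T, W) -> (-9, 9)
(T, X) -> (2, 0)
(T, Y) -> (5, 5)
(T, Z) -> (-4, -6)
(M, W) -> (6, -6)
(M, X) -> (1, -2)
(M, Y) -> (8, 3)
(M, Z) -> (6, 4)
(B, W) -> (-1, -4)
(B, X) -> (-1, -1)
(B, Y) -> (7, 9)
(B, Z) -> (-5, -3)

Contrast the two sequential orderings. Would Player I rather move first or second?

first

If Player I leads: Column's best replies are T→W, M→Z, B→Y; Player I's induced payoffs -9, 6, 7; outcome (B, Y), payoffs (7, 9).
If Column leads: Player I's best replies are W→M, X→T, Y→M, Z→M; Column's induced payoffs -6, 0, 3, 4; outcome (M, Z), payoffs (6, 4).
Player I gets 7 moving first and 6 moving second, so Player I prefers to move first.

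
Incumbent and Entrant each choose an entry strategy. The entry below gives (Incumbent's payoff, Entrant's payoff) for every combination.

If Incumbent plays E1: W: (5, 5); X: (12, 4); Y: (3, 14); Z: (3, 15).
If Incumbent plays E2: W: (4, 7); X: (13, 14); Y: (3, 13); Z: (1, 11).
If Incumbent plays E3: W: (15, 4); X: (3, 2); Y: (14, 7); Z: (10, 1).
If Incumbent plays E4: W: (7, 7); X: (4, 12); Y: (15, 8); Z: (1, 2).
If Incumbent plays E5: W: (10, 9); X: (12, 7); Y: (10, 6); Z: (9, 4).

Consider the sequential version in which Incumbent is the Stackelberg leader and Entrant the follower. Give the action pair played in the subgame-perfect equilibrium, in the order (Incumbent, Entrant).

Solve by backward induction (Incumbent leads).
- E1: BR = Z, leader payoff 3.
- E2: BR = X, leader payoff 13.
- E3: BR = Y, leader payoff 14.
- E4: BR = X, leader payoff 4.
- E5: BR = W, leader payoff 10.
Maximizing over 3, 13, 14, 4, 10, Incumbent chooses E3. Subgame-perfect outcome: (E3, Y) with payoffs (14, 7).

(E3, Y)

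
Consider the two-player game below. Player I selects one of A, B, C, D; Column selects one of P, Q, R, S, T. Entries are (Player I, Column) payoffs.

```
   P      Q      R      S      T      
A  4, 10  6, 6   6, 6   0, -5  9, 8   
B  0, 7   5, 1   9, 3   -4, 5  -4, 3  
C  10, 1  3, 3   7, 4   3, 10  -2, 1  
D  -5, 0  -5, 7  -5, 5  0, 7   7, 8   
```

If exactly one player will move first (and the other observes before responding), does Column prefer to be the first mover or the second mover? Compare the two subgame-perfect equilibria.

If Player I leads: Column's best replies are A→P, B→P, C→S, D→T; Player I's induced payoffs 4, 0, 3, 7; outcome (D, T), payoffs (7, 8).
If Column leads: Player I's best replies are P→C, Q→A, R→B, S→C, T→A; Column's induced payoffs 1, 6, 3, 10, 8; outcome (C, S), payoffs (3, 10).
Column gets 10 moving first and 8 moving second, so Column prefers to move first.

first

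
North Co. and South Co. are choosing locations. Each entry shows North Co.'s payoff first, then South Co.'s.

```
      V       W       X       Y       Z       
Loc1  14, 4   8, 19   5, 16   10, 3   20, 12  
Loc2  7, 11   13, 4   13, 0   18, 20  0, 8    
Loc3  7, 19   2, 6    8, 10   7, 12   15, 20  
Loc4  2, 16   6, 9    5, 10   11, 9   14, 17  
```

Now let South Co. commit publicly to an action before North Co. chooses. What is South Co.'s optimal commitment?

Solve by backward induction (South Co. leads).
- V: BR = Loc1, leader payoff 4.
- W: BR = Loc2, leader payoff 4.
- X: BR = Loc2, leader payoff 0.
- Y: BR = Loc2, leader payoff 20.
- Z: BR = Loc1, leader payoff 12.
Maximizing over 4, 4, 0, 20, 12, South Co. chooses Y. Subgame-perfect outcome: (Loc2, Y) with payoffs (18, 20).

Y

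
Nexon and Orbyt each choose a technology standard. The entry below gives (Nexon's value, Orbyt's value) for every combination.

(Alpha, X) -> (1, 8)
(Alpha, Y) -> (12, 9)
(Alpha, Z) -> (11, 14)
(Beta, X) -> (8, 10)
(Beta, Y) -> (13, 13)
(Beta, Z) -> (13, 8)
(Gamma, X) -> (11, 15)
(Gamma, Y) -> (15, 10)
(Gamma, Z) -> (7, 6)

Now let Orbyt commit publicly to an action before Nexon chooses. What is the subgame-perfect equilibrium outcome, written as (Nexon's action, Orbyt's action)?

(Gamma, X)

Backward induction with Orbyt moving first.
- X: BR = Gamma, leader payoff 15.
- Y: BR = Gamma, leader payoff 10.
- Z: BR = Beta, leader payoff 8.
Orbyt's induced payoffs are 15, 10, 8, so Orbyt commits to X. Subgame-perfect outcome: (Gamma, X) with payoffs (11, 15).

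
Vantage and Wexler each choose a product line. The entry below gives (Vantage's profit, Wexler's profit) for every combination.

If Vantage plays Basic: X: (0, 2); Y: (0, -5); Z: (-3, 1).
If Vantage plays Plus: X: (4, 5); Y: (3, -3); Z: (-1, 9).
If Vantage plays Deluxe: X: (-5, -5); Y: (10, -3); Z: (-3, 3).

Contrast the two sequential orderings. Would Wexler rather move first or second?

first

If Vantage leads: Wexler's best replies are Basic→X, Plus→Z, Deluxe→Z; Vantage's induced payoffs 0, -1, -3; outcome (Basic, X), payoffs (0, 2).
If Wexler leads: Vantage's best replies are X→Plus, Y→Deluxe, Z→Plus; Wexler's induced payoffs 5, -3, 9; outcome (Plus, Z), payoffs (-1, 9).
Wexler gets 9 moving first and 2 moving second, so Wexler prefers to move first.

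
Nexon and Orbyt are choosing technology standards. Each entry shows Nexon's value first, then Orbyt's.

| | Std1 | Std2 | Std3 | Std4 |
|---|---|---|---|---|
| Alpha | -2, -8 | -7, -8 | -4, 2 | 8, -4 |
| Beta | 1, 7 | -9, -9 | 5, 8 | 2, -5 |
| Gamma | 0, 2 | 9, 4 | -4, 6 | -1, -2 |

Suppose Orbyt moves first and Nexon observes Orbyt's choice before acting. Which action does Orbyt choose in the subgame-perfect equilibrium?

Std3

Work backward from Nexon's decision.
- Std1: BR = Beta, leader payoff 7.
- Std2: BR = Gamma, leader payoff 4.
- Std3: BR = Beta, leader payoff 8.
- Std4: BR = Alpha, leader payoff -4.
Maximizing over 7, 4, 8, -4, Orbyt chooses Std3. Subgame-perfect outcome: (Beta, Std3) with payoffs (5, 8).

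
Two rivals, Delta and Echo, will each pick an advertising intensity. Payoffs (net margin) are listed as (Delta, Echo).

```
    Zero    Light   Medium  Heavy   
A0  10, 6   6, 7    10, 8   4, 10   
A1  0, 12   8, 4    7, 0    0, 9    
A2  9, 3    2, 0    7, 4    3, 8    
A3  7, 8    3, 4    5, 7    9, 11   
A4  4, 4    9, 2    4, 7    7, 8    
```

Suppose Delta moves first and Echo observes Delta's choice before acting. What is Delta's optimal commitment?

A3

Echo best-responds to each possible Delta move:
- A0: Echo compares 6, 7, 8, 10 and picks Heavy; Delta would get 4.
- A1: Echo compares 12, 4, 0, 9 and picks Zero; Delta would get 0.
- A2: Echo compares 3, 0, 4, 8 and picks Heavy; Delta would get 3.
- A3: Echo compares 8, 4, 7, 11 and picks Heavy; Delta would get 9.
- A4: Echo compares 4, 2, 7, 8 and picks Heavy; Delta would get 7.
Delta's induced payoffs are 4, 0, 3, 9, 7, so Delta commits to A3. Subgame-perfect outcome: (A3, Heavy) with payoffs (9, 11).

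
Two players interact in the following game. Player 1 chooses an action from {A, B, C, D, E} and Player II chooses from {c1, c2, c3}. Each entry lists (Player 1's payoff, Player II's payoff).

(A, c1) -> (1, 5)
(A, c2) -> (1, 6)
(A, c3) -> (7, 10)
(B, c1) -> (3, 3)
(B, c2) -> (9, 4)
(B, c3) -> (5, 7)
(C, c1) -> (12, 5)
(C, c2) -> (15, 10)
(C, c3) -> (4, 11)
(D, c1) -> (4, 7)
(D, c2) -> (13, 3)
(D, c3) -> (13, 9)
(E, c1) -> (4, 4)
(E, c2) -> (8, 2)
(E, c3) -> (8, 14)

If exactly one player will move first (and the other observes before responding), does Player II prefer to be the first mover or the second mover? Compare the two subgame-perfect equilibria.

first

If Player 1 leads: Player II's best replies are A→c3, B→c3, C→c3, D→c3, E→c3; Player 1's induced payoffs 7, 5, 4, 13, 8; outcome (D, c3), payoffs (13, 9).
If Player II leads: Player 1's best replies are c1→C, c2→C, c3→D; Player II's induced payoffs 5, 10, 9; outcome (C, c2), payoffs (15, 10).
Player II gets 10 moving first and 9 moving second, so Player II prefers to move first.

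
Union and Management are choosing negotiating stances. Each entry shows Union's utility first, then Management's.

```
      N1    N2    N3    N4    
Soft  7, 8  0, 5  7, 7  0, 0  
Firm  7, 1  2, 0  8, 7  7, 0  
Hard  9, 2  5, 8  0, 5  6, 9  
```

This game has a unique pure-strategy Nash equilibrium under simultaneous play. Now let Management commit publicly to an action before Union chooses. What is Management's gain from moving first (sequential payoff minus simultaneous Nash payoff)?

Work backward from Union's decision.
- N1: BR = Hard, leader payoff 2.
- N2: BR = Hard, leader payoff 8.
- N3: BR = Firm, leader payoff 7.
- N4: BR = Firm, leader payoff 0.
Management's induced payoffs are 2, 8, 7, 0, so Management commits to N2. Subgame-perfect outcome: (Hard, N2) with payoffs (5, 8).
Under simultaneous play:
Union's best replies: N1→Hard; N2→Hard; N3→Firm; N4→Firm.
Management's best replies: Soft→N1; Firm→N3; Hard→N4.
Only (Firm, N3) has each player best-responding; Nash payoffs (8, 7).
Management's commitment gain: 8 − 7 = 1.

1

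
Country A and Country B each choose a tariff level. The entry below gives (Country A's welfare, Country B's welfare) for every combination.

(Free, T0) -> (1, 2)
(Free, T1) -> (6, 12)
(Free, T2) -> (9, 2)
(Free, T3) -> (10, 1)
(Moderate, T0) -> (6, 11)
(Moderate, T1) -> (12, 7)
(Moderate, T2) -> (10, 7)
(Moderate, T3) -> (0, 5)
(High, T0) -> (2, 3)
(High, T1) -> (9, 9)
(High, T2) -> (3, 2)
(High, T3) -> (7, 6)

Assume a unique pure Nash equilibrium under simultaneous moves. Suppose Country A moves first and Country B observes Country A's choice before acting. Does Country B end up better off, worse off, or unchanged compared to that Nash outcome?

worse off

Solve by backward induction (Country A leads).
- Free: Country B compares 2, 12, 2, 1 and picks T1; Country A would get 6.
- Moderate: Country B compares 11, 7, 7, 5 and picks T0; Country A would get 6.
- High: Country B compares 3, 9, 2, 6 and picks T1; Country A would get 9.
Country A's induced payoffs are 6, 6, 9, so Country A commits to High. Subgame-perfect outcome: (High, T1) with payoffs (9, 9).
Now find the simultaneous Nash equilibrium.
Country A's best replies: T0→Moderate; T1→Moderate; T2→Moderate; T3→Free.
Country B's best replies: Free→T1; Moderate→T0; High→T1.
The unique mutual best reply is (Moderate, T0), giving (6, 11).
Country B earns 9 sequentially versus 11 at the Nash outcome: worse off.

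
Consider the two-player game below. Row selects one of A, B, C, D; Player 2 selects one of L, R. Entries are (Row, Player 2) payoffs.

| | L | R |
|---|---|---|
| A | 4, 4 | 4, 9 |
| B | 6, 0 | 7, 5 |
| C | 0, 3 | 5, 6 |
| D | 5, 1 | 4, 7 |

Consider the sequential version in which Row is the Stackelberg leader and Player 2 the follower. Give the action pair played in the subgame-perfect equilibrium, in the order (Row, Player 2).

(B, R)

Work backward from Player 2's decision.
- A → Player 2 plays R (best of 4, 9); Row gets 4.
- B → Player 2 plays R (best of 0, 5); Row gets 7.
- C → Player 2 plays R (best of 3, 6); Row gets 5.
- D → Player 2 plays R (best of 1, 7); Row gets 4.
Maximizing over 4, 7, 5, 4, Row chooses B. Subgame-perfect outcome: (B, R) with payoffs (7, 5).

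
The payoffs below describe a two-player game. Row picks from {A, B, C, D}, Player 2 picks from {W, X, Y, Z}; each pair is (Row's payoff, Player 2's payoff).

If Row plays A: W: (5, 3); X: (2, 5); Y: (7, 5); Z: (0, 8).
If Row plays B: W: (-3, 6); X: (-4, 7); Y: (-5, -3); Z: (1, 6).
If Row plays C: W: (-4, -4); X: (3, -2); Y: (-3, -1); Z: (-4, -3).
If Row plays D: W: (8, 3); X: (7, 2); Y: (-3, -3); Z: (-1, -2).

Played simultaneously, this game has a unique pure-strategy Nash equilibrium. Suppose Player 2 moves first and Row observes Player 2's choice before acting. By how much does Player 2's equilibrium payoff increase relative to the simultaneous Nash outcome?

3

Solve by backward induction (Player 2 leads).
- W: Row compares 5, -3, -4, 8 and picks D; Player 2 would get 3.
- X: Row compares 2, -4, 3, 7 and picks D; Player 2 would get 2.
- Y: Row compares 7, -5, -3, -3 and picks A; Player 2 would get 5.
- Z: Row compares 0, 1, -4, -1 and picks B; Player 2 would get 6.
Maximizing over 3, 2, 5, 6, Player 2 chooses Z. Subgame-perfect outcome: (B, Z) with payoffs (1, 6).
Under simultaneous play:
Row's best replies: W→D; X→D; Y→A; Z→B.
Player 2's best replies: A→Z; B→X; C→Y; D→W.
Only (D, W) has each player best-responding; Nash payoffs (8, 3).
Player 2's commitment gain: 6 − 3 = 3.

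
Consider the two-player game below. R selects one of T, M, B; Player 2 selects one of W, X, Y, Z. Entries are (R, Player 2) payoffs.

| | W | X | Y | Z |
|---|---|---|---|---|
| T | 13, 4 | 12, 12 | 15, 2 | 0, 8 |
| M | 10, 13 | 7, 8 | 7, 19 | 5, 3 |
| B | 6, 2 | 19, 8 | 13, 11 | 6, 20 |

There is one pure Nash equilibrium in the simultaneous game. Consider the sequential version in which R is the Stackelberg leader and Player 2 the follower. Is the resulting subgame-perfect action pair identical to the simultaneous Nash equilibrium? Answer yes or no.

no

Player 2 best-responds to each possible R move:
- T: Player 2 compares 4, 12, 2, 8 and picks X; R would get 12.
- M: Player 2 compares 13, 8, 19, 3 and picks Y; R would get 7.
- B: Player 2 compares 2, 8, 11, 20 and picks Z; R would get 6.
Maximizing over 12, 7, 6, R chooses T. Subgame-perfect outcome: (T, X) with payoffs (12, 12).
Under simultaneous play:
R's best replies: W→T; X→B; Y→T; Z→B.
Player 2's best replies: T→X; M→Y; B→Z.
The unique mutual best reply is (B, Z), giving (6, 20).
Sequential outcome (T, X) differs from the Nash profile (B, Z).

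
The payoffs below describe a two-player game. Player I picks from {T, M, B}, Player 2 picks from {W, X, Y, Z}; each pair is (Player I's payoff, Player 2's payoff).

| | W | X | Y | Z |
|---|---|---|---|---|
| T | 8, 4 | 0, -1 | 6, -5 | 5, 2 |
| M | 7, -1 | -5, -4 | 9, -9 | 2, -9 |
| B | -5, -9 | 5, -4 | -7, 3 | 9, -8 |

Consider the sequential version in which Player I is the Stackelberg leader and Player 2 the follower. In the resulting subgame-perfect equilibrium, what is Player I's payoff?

Backward induction with Player I moving first.
- T → Player 2 plays W (best of 4, -1, -5, 2); Player I gets 8.
- M → Player 2 plays W (best of -1, -4, -9, -9); Player I gets 7.
- B → Player 2 plays Y (best of -9, -4, 3, -8); Player I gets -7.
Among 8, 7, -7, the best is 8 at T. Subgame-perfect outcome: (T, W) with payoffs (8, 4).

8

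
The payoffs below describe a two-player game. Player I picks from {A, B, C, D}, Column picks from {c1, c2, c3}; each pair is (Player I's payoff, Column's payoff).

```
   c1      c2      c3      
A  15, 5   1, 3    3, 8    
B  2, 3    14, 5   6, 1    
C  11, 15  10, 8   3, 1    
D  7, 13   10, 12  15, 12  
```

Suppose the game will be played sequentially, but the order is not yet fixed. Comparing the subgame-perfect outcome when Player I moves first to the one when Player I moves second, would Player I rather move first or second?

second

If Player I leads: Column's best replies are A→c3, B→c2, C→c1, D→c1; Player I's induced payoffs 3, 14, 11, 7; outcome (B, c2), payoffs (14, 5).
If Column leads: Player I's best replies are c1→A, c2→B, c3→D; Column's induced payoffs 5, 5, 12; outcome (D, c3), payoffs (15, 12).
Player I gets 14 moving first and 15 moving second, so Player I prefers to move second.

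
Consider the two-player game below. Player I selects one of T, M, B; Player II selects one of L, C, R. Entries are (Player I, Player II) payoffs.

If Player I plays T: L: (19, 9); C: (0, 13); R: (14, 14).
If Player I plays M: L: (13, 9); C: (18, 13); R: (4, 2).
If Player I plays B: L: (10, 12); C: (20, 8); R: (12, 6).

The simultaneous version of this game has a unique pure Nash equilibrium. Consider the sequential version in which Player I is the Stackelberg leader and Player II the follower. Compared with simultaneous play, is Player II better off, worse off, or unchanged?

worse off

Solve by backward induction (Player I leads).
- T: BR = R, leader payoff 14.
- M: BR = C, leader payoff 18.
- B: BR = L, leader payoff 10.
Among 14, 18, 10, the best is 18 at M. Subgame-perfect outcome: (M, C) with payoffs (18, 13).
Now find the simultaneous Nash equilibrium.
Player I's best replies: L→T; C→B; R→T.
Player II's best replies: T→R; M→C; B→L.
The unique mutual best reply is (T, R), giving (14, 14).
Player II earns 13 sequentially versus 14 at the Nash outcome: worse off.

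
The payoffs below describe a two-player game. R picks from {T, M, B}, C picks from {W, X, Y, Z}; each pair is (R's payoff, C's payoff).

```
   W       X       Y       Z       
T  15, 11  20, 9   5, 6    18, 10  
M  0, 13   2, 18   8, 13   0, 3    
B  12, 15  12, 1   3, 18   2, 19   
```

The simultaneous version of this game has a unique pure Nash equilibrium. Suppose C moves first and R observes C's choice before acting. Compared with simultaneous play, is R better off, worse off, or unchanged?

worse off

Solve by backward induction (C leads).
- W: R compares 15, 0, 12 and picks T; C would get 11.
- X: R compares 20, 2, 12 and picks T; C would get 9.
- Y: R compares 5, 8, 3 and picks M; C would get 13.
- Z: R compares 18, 0, 2 and picks T; C would get 10.
C's induced payoffs are 11, 9, 13, 10, so C commits to Y. Subgame-perfect outcome: (M, Y) with payoffs (8, 13).
Under simultaneous play:
R's best replies: W→T; X→T; Y→M; Z→T.
C's best replies: T→W; M→X; B→Z.
Only (T, W) has each player best-responding; Nash payoffs (15, 11).
R earns 8 sequentially versus 15 at the Nash outcome: worse off.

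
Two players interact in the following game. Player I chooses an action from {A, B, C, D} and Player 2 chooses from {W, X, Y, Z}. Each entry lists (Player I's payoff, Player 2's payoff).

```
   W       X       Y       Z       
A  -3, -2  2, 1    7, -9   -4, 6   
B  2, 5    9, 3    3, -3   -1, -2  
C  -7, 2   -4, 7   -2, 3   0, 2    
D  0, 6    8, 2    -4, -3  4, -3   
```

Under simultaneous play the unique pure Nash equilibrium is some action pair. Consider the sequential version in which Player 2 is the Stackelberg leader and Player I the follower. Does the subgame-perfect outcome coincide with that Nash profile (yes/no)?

Work backward from Player I's decision.
- W: BR = B, leader payoff 5.
- X: BR = B, leader payoff 3.
- Y: BR = A, leader payoff -9.
- Z: BR = D, leader payoff -3.
Player 2's induced payoffs are 5, 3, -9, -3, so Player 2 commits to W. Subgame-perfect outcome: (B, W) with payoffs (2, 5).
Under simultaneous play:
Player I's best replies: W→B; X→B; Y→A; Z→D.
Player 2's best replies: A→Z; B→W; C→X; D→W.
The unique mutual best reply is (B, W), giving (2, 5).
Sequential outcome (B, W) coincides with the Nash profile (B, W).

yes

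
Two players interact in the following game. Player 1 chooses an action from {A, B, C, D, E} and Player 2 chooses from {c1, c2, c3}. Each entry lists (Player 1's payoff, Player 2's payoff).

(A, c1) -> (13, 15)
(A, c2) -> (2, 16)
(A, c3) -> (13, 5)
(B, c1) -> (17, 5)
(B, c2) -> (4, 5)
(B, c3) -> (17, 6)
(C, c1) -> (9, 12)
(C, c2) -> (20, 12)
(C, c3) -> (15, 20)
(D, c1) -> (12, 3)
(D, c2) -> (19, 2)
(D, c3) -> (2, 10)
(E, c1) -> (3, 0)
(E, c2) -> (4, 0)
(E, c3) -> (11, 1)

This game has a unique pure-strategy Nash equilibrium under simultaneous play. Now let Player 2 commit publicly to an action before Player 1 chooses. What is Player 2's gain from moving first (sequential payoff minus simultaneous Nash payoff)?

6

Work backward from Player 1's decision.
- c1: BR = B, leader payoff 5.
- c2: BR = C, leader payoff 12.
- c3: BR = B, leader payoff 6.
Maximizing over 5, 12, 6, Player 2 chooses c2. Subgame-perfect outcome: (C, c2) with payoffs (20, 12).
Under simultaneous play:
Player 1's best replies: c1→B; c2→C; c3→B.
Player 2's best replies: A→c2; B→c3; C→c3; D→c3; E→c3.
Only (B, c3) has each player best-responding; Nash payoffs (17, 6).
Player 2's commitment gain: 12 − 6 = 6.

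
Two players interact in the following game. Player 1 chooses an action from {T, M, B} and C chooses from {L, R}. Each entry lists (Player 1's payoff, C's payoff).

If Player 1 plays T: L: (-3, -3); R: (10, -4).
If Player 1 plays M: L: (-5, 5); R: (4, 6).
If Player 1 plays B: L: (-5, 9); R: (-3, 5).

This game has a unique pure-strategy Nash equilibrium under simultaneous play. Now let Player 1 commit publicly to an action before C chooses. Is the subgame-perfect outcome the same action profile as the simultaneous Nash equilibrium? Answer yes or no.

Work backward from C's decision.
- T: BR = L, leader payoff -3.
- M: BR = R, leader payoff 4.
- B: BR = L, leader payoff -5.
Maximizing over -3, 4, -5, Player 1 chooses M. Subgame-perfect outcome: (M, R) with payoffs (4, 6).
Under simultaneous play:
Player 1's best replies: L→T; R→T.
C's best replies: T→L; M→R; B→L.
The unique mutual best reply is (T, L), giving (-3, -3).
Sequential outcome (M, R) differs from the Nash profile (T, L).

no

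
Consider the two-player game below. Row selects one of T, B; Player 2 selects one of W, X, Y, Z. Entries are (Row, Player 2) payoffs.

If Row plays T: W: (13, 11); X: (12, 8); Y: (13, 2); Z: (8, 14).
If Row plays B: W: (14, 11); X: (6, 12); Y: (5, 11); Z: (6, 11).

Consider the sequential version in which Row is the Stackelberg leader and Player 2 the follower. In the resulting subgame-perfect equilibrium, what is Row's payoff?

8

Backward induction with Row moving first.
- T: BR = Z, leader payoff 8.
- B: BR = X, leader payoff 6.
Among 8, 6, the best is 8 at T. Subgame-perfect outcome: (T, Z) with payoffs (8, 14).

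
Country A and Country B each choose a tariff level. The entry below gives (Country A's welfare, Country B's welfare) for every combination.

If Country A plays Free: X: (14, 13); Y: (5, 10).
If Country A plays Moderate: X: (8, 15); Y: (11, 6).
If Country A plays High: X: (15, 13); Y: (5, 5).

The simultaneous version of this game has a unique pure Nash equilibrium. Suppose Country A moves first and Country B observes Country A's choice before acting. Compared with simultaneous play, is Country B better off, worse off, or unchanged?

unchanged

Work backward from Country B's decision.
- Free → Country B plays X (best of 13, 10); Country A gets 14.
- Moderate → Country B plays X (best of 15, 6); Country A gets 8.
- High → Country B plays X (best of 13, 5); Country A gets 15.
Maximizing over 14, 8, 15, Country A chooses High. Subgame-perfect outcome: (High, X) with payoffs (15, 13).
Under simultaneous play:
Country A's best replies: X→High; Y→Moderate.
Country B's best replies: Free→X; Moderate→X; High→X.
The unique mutual best reply is (High, X), giving (15, 13).
Country B earns 13 sequentially versus 13 at the Nash outcome: unchanged.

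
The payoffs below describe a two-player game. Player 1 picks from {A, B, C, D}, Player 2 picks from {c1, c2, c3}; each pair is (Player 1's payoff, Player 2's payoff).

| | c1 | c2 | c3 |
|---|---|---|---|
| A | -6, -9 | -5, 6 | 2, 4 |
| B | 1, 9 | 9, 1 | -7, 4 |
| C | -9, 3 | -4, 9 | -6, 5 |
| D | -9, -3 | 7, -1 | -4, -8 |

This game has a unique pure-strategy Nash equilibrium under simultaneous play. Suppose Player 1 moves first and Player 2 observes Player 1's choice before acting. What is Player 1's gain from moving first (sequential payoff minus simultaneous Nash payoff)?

6

Backward induction with Player 1 moving first.
- A: Player 2 compares -9, 6, 4 and picks c2; Player 1 would get -5.
- B: Player 2 compares 9, 1, 4 and picks c1; Player 1 would get 1.
- C: Player 2 compares 3, 9, 5 and picks c2; Player 1 would get -4.
- D: Player 2 compares -3, -1, -8 and picks c2; Player 1 would get 7.
Maximizing over -5, 1, -4, 7, Player 1 chooses D. Subgame-perfect outcome: (D, c2) with payoffs (7, -1).
For the simultaneous game, intersect best replies.
Player 1's best replies: c1→B; c2→B; c3→A.
Player 2's best replies: A→c2; B→c1; C→c2; D→c2.
The unique mutual best reply is (B, c1), giving (1, 9).
Player 1's commitment gain: 7 − 1 = 6.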